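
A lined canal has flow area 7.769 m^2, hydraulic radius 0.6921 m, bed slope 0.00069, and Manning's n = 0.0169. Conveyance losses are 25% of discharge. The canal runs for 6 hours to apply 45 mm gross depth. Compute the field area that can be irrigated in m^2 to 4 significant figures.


Approach: apply Manning's equation with a conveyance and depth budget, Q = (1/n)*A*R^(2/3)*S^(1/2); Q_field = Q*(1-loss); Area = Q_field*t/(d/1000).
Step 1 — canal discharge (Manning's equation):
  Q = (1/0.0169) * 7.769 * 0.6921^(2/3) * 0.00069^(1/2) = 9.44820 m^3/s
Step 2 — delivered flow: Q_field = 9.44820*(1 - 25/100) = 7.08615 m^3/s
Step 3 — volume delivered: V = 7.08615 * 6*3600 = 153061 m^3
Step 4 — area served: A = V / (depth/1000) = 153061 / 0.045 = 3401000 m^2
Therefore the field area that can be irrigated = 3401000 m^2.


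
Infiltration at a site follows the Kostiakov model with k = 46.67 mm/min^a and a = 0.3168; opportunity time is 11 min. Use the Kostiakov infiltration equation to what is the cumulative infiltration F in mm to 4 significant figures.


Approach: apply the Kostiakov infiltration equation, F = k*t^a.
F = 46.67 * 11^0.3168 = 99.76 mm
Therefore the cumulative infiltration F = 99.76 mm.


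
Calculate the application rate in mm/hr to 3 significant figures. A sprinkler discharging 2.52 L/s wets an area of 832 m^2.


Approach: apply the application rate relation, rate = (Q/A)*3600.
rate = (2.52 / 832) * 3600 = 10.9 mm/hr
Therefore the application rate = 10.9 mm/hr.


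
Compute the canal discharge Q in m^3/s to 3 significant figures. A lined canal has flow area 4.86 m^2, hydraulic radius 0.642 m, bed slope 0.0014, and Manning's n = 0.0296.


Approach: apply Manning's equation, Q = (1/n)*A*R^(2/3)*S^(1/2).
Q = (1/0.0296) * 4.86 * 0.642^(2/3) * 0.0014^(1/2) = 4.57 m^3/s
Therefore the canal discharge Q = 4.57 m^3/s.


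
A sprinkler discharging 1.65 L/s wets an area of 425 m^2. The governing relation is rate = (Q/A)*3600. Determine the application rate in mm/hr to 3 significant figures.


rate = (1.65 / 425) * 3600 = 14.0 mm/hr
Therefore the application rate = 14.0 mm/hr.


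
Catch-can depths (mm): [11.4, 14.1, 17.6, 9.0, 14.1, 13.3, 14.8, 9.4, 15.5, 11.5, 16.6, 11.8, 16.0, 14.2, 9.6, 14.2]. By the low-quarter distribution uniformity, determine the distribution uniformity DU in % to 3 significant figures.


Approach: apply the low-quarter distribution uniformity, DU = (mean of lowest quarter of readings / overall mean)*100.
sorted lowest 4 of 16: [9.0, 9.4, 9.6, 11.4] -> mean = 9.8500 mm
overall mean = 13.319 mm
DU = (9.8500/13.319)*100 = 74.0 %
Therefore the distribution uniformity DU = 74.0 %.


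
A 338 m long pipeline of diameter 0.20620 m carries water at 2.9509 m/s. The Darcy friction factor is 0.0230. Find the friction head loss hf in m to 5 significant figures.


Approach: apply the Darcy-Weisbach equation, hf = f*(L/D)*(v^2/(2g)).
hf = 0.0230 * (338/0.20620) * (2.9509^2 / (2*9.81))
hf = 16.733 m
Therefore the friction head loss hf = 16.733 m.


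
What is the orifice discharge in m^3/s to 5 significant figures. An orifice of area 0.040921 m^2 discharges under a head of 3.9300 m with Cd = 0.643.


Approach: apply the orifice equation, Q = Cd*A*sqrt(2*g*h).
Q = 0.643 * 0.040921 * sqrt(2*9.81*3.9300) = 0.23105 m^3/s
Therefore the orifice discharge = 0.23105 m^3/s.


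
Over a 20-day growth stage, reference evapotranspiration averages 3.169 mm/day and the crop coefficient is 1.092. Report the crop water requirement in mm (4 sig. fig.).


Approach: apply the crop water requirement relation, CWR = ET0 * Kc * days.
CWR = 3.169 * 1.092 * 20 = 69.21 mm
Therefore the crop water requirement = 69.21 mm.


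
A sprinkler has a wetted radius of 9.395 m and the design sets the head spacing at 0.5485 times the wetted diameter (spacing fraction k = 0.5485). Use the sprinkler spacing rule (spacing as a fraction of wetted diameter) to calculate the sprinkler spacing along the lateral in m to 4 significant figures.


Approach: apply the sprinkler spacing rule (spacing as a fraction of wetted diameter), S = k*(2*R).
S = 0.5485 * (2 * 9.395) = 10.31 m
Therefore the sprinkler spacing along the lateral = 10.31 m.


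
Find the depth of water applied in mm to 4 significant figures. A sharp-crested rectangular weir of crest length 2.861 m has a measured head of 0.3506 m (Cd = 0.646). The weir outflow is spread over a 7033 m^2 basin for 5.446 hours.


Approach: apply the rectangular weir equation with a volume-to-depth conversion, Q = (2/3)*Cd*L*sqrt(2g)*H^1.5; d = Q*t/A * 1000.
Step 1 — weir discharge:
  Q = (2/3)*0.646*2.861*sqrt(2*9.81)*0.3506^1.5 = 1.13299 m^3/s
Step 2 — volume: V = 1.13299 * 5.446*3600 = 22213.0 m^3
Step 3 — depth: d = V/A * 1000 = 22213.0/7033 * 1000 = 3158 mm
Therefore the depth of water applied = 3158 mm.


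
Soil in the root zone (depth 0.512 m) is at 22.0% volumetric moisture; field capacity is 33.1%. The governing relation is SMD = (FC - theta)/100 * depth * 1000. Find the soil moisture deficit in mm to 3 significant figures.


SMD = (33.1 - 22.0)/100 * 0.512 * 1000 = 56.8 mm
Therefore the soil moisture deficit = 56.8 mm.


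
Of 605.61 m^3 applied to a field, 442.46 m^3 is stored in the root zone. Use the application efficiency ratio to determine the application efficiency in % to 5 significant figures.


Approach: apply the application efficiency ratio, Ea = (stored/applied)*100.
Ea = (442.46/605.61)*100 = 73.060 %
Therefore the application efficiency = 73.060 %.


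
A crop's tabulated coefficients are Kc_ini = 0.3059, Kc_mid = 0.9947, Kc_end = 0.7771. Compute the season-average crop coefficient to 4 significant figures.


Approach: apply a simple seasonal average, Kc_avg = (Kc_ini + Kc_mid + Kc_end)/3.
Kc_avg = (0.3059 + 0.9947 + 0.7771)/3 = 0.6926
Therefore the season-average crop coefficient = 0.6926.


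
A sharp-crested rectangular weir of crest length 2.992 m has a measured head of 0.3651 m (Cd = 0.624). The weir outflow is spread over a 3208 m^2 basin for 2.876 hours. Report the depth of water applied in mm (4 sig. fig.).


Approach: apply the rectangular weir equation with a volume-to-depth conversion, Q = (2/3)*Cd*L*sqrt(2g)*H^1.5; d = Q*t/A * 1000.
Step 1 — weir discharge:
  Q = (2/3)*0.624*2.992*sqrt(2*9.81)*0.3651^1.5 = 1.21625 m^3/s
Step 2 — volume: V = 1.21625 * 2.876*3600 = 12592.5 m^3
Step 3 — depth: d = V/A * 1000 = 12592.5/3208 * 1000 = 3925 mm
Therefore the depth of water applied = 3925 mm.


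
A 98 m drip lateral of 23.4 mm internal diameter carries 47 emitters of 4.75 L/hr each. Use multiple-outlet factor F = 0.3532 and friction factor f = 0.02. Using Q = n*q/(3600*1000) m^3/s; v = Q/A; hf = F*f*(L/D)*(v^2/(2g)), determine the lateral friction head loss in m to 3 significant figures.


Q = 47*4.75/(3600*1000) = 6.2014e-05 m^3/s
A = pi*(23.4e-3/2)^2 = 4.3005e-04 m^2, so v = Q/A = 0.14420 m/s
hf = 0.3532*0.02*(98/0.0234)*(0.14420^2/(2*9.81)) = 0.0314 m
Therefore the lateral friction head loss = 0.0314 m.


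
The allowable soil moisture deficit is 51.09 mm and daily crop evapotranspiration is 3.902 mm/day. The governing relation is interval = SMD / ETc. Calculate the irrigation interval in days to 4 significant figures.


interval = 51.09 / 3.902 = 13.09 days
Therefore the irrigation interval = 13.09 days.


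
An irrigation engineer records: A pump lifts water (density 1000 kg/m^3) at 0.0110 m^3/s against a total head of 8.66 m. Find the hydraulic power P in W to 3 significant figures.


Approach: apply the hydraulic power relation, P = rho*g*Q*H.
P = 1000 * 9.81 * 0.0110 * 8.66 = 935 W
Therefore the hydraulic power P = 935 W.


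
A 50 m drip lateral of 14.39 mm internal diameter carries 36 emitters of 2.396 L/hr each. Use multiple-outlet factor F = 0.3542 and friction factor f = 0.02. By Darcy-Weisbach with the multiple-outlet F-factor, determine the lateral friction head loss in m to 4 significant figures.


Approach: apply Darcy-Weisbach with the multiple-outlet F-factor, Q = n*q/(3600*1000) m^3/s; v = Q/A; hf = F*f*(L/D)*(v^2/(2g)).
Q = 36*2.396/(3600*1000) = 2.39600e-05 m^3/s
A = pi*(14.39e-3/2)^2 = 1.62634e-04 m^2, so v = Q/A = 0.147325 m/s
hf = 0.3542*0.02*(50/0.01439)*(0.147325^2/(2*9.81)) = 0.02723 m
Therefore the lateral friction head loss = 0.02723 m.


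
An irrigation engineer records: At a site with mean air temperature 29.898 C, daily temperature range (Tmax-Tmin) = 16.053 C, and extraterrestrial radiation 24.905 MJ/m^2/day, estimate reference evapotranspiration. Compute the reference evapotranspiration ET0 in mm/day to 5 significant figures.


Approach: apply the Hargreaves-Samani method, ET0 = 0.0023*(Tmean+17.8)*sqrt(Tmax-Tmin)*0.408*Ra.
ET0 = 0.0023*(29.898+17.8)*sqrt(16.053)*0.408*24.905 = 4.4664 mm/day
Therefore the reference evapotranspiration ET0 = 4.4664 mm/day.


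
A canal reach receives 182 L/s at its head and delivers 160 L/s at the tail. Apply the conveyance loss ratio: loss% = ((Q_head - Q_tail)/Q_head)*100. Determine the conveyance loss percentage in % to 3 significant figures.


loss = ((182 - 160)/182)*100 = 12.1 %
Therefore the conveyance loss percentage = 12.1 %.


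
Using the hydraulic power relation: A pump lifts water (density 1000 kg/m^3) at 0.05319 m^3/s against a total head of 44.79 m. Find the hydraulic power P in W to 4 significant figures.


Approach: apply the hydraulic power relation, P = rho*g*Q*H.
P = 1000 * 9.81 * 0.05319 * 44.79 = 23370 W
Therefore the hydraulic power P = 23370 W.


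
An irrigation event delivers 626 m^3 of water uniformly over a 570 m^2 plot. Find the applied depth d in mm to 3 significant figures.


Approach: apply depth from volume over area, d = (V/A)*1000.
d = (626 / 570) * 1000 = 1100 mm
Therefore the applied depth d = 1100 mm.


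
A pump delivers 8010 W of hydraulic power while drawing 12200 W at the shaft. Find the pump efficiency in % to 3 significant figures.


Approach: apply the efficiency ratio, eta = (P_out/P_in)*100.
eta = (8010 / 12200) * 100 = 65.7 %
Therefore the pump efficiency = 65.7 %.


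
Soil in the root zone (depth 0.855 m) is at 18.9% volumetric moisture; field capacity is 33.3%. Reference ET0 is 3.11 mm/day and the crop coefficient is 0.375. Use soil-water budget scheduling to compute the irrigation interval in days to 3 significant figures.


Approach: apply soil-water budget scheduling, SMD = (FC-theta)/100*depth*1000; ETc = ET0*Kc; interval = SMD/ETc.
Step 1 — soil moisture deficit:
  SMD = (33.3 - 18.9)/100 * 0.855 * 1000 = 123.12 mm
Step 2 — daily crop ET (ETc = ET0*Kc):
  ETc = 3.11 * 0.375 = 1.1663 mm/day
Step 3 — irrigation interval (SMD/ETc):
  interval = 123.12 / 1.1663 = 106 days
Therefore the irrigation interval = 106 days.


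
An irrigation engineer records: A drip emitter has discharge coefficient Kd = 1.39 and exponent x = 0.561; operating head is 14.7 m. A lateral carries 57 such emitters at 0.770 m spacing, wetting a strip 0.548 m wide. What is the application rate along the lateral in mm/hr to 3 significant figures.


Approach: apply the emitter equation with a lateral mass balance, q = Kd*h^x; Q = n*q; rate = Q/(n*spacing*width).
Step 1 — single emitter flow (q = Kd*h^x):
  q = 1.39 * 14.7^0.561 = 6.2788 L/hr
Step 2 — total lateral flow: Q = 57 * 6.2788 = 357.89 L/hr
Step 3 — wetted area: A = 57 * 0.770 * 0.548 = 24.052 m^2
Step 4 — application rate: Q/A = 357.89/24.052 = 14.9 mm/hr
Therefore the application rate along the lateral = 14.9 mm/hr.


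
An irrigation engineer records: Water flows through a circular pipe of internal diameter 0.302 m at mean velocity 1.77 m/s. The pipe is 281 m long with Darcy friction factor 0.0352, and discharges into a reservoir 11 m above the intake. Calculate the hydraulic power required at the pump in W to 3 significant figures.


Approach: apply continuity + Darcy-Weisbach + hydraulic power, Q = A*v; hf = f*(L/D)*(v^2/(2g)); H = static + hf; P = rho*g*Q*H.
Step 1 — flow rate (continuity, Q = A*v):
  A = pi*(0.302/2)^2 = 0.071631 m^2
  Q = 0.071631 * 1.77 = 0.12679 m^3/s
Step 2 — friction head loss (Darcy-Weisbach):
  hf = 0.0352 * (281/0.302) * (1.77^2 / (2*9.81))
  hf = 5.2299 m
Step 3 — total head: H = 11 + 5.2299 = 16.230 m
Step 4 — hydraulic power (P = rho*g*Q*H):
  P = 1000 * 9.81 * 0.12679 * 16.230 = 20200 W
Therefore the hydraulic power required at the pump = 20200 W.


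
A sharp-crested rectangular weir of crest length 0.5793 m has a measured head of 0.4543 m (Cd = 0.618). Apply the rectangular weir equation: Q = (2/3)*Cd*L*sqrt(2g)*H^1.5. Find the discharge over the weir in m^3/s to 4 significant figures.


Q = (2/3)*0.618*0.5793*sqrt(2*9.81)*0.4543^1.5 = 0.3237 m^3/s
Therefore the discharge over the weir = 0.3237 m^3/s.


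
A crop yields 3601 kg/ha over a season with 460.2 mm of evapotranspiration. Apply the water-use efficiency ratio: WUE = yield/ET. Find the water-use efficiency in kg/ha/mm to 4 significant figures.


WUE = 3601 / 460.2 = 7.825 kg/ha/mm
Therefore the water-use efficiency = 7.825 kg/ha/mm.


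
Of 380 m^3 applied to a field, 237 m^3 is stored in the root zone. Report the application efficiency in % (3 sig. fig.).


Approach: apply the application efficiency ratio, Ea = (stored/applied)*100.
Ea = (237/380)*100 = 62.4 %
Therefore the application efficiency = 62.4 %.


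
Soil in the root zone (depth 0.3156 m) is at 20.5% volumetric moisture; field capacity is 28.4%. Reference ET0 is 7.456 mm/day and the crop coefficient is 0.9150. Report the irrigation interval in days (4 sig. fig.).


Approach: apply soil-water budget scheduling, SMD = (FC-theta)/100*depth*1000; ETc = ET0*Kc; interval = SMD/ETc.
Step 1 — soil moisture deficit:
  SMD = (28.4 - 20.5)/100 * 0.3156 * 1000 = 24.9324 mm
Step 2 — daily crop ET (ETc = ET0*Kc):
  ETc = 7.456 * 0.9150 = 6.82224 mm/day
Step 3 — irrigation interval (SMD/ETc):
  interval = 24.9324 / 6.82224 = 3.655 days
Therefore the irrigation interval = 3.655 days.


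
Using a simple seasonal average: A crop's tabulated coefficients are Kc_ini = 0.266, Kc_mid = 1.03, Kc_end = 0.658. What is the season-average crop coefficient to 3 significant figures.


Approach: apply a simple seasonal average, Kc_avg = (Kc_ini + Kc_mid + Kc_end)/3.
Kc_avg = (0.266 + 1.03 + 0.658)/3 = 0.651
Therefore the season-average crop coefficient = 0.651.


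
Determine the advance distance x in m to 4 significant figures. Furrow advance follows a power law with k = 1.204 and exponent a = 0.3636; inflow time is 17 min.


Approach: apply the power-law advance function, x = k*t^a.
x = 1.204 * 17^0.3636 = 3.373 m
Therefore the advance distance x = 3.373 m.


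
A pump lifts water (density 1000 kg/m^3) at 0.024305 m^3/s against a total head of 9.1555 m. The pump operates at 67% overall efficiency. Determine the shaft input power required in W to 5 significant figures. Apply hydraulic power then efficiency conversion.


Approach: apply hydraulic power then efficiency conversion, P = rho*g*Q*H; P_in = P/eta.
Step 1 — hydraulic power (P = rho*g*Q*H):
  P = 1000 * 9.81 * 0.024305 * 9.1555 = 2182.965 W
Step 2 — input power: P_in = P/eta = 2182.965 / 0.67 = 3258.2 W
Therefore the shaft input power required = 3258.2 W.


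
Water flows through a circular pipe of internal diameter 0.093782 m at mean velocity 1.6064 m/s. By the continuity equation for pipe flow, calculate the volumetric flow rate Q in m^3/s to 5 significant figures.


Approach: apply the continuity equation for pipe flow, Q = A * v with A = pi*(D/2)^2.
A = pi*(0.093782/2)^2 = 0.006907627 m^2
Q = 0.006907627 * 1.6064 = 0.011096 m^3/s
Therefore the volumetric flow rate Q = 0.011096 m^3/s.


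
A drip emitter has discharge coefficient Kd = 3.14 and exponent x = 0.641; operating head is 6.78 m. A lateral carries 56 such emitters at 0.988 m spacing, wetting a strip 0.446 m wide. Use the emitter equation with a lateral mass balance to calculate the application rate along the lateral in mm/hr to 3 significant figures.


Approach: apply the emitter equation with a lateral mass balance, q = Kd*h^x; Q = n*q; rate = Q/(n*spacing*width).
Step 1 — single emitter flow (q = Kd*h^x):
  q = 3.14 * 6.78^0.641 = 10.709 L/hr
Step 2 — total lateral flow: Q = 56 * 10.709 = 599.70 L/hr
Step 3 — wetted area: A = 56 * 0.988 * 0.446 = 24.676 m^2
Step 4 — application rate: Q/A = 599.70/24.676 = 24.3 mm/hr
Therefore the application rate along the lateral = 24.3 mm/hr.


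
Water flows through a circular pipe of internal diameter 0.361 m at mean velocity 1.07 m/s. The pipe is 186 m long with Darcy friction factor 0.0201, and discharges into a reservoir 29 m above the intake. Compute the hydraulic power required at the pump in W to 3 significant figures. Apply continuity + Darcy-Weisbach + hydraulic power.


Approach: apply continuity + Darcy-Weisbach + hydraulic power, Q = A*v; hf = f*(L/D)*(v^2/(2g)); H = static + hf; P = rho*g*Q*H.
Step 1 — flow rate (continuity, Q = A*v):
  A = pi*(0.361/2)^2 = 0.10235 m^2
  Q = 0.10235 * 1.07 = 0.10952 m^3/s
Step 2 — friction head loss (Darcy-Weisbach):
  hf = 0.0201 * (186/0.361) * (1.07^2 / (2*9.81))
  hf = 0.60432 m
Step 3 — total head: H = 29 + 0.60432 = 29.604 m
Step 4 — hydraulic power (P = rho*g*Q*H):
  P = 1000 * 9.81 * 0.10952 * 29.604 = 31800 W
Therefore the hydraulic power required at the pump = 31800 W.


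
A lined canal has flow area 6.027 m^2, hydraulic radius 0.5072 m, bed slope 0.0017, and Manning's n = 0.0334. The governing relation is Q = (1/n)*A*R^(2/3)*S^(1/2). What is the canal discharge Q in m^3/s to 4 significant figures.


Q = (1/0.0334) * 6.027 * 0.5072^(2/3) * 0.0017^(1/2) = 4.732 m^3/s
Therefore the canal discharge Q = 4.732 m^3/s.


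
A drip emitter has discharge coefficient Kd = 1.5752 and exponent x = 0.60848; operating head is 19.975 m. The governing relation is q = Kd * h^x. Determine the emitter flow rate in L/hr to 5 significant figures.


q = 1.5752 * 19.975^0.60848 = 9.7422 L/hr
Therefore the emitter flow rate = 9.7422 L/hr.


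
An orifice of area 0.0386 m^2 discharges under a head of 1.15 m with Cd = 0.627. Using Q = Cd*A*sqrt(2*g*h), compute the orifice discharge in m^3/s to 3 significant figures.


Q = 0.627 * 0.0386 * sqrt(2*9.81*1.15) = 0.115 m^3/s
Therefore the orifice discharge = 0.115 m^3/s.


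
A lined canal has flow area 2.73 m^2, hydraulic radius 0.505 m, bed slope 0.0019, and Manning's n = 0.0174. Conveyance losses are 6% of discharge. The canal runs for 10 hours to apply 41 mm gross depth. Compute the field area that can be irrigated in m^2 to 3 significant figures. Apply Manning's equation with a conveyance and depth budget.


Approach: apply Manning's equation with a conveyance and depth budget, Q = (1/n)*A*R^(2/3)*S^(1/2); Q_field = Q*(1-loss); Area = Q_field*t/(d/1000).
Step 1 — canal discharge (Manning's equation):
  Q = (1/0.0174) * 2.73 * 0.505^(2/3) * 0.0019^(1/2) = 4.3370 m^3/s
Step 2 — delivered flow: Q_field = 4.3370*(1 - 6/100) = 4.0767 m^3/s
Step 3 — volume delivered: V = 4.0767 * 10*3600 = 146760 m^3
Step 4 — area served: A = V / (depth/1000) = 146760 / 0.041 = 3580000 m^2
Therefore the field area that can be irrigated = 3580000 m^2.


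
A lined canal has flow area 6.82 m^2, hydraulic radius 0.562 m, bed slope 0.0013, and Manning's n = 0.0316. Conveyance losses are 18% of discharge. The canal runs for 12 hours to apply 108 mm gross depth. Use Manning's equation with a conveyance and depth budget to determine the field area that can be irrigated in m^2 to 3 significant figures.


Approach: apply Manning's equation with a conveyance and depth budget, Q = (1/n)*A*R^(2/3)*S^(1/2); Q_field = Q*(1-loss); Area = Q_field*t/(d/1000).
Step 1 — canal discharge (Manning's equation):
  Q = (1/0.0316) * 6.82 * 0.562^(2/3) * 0.0013^(1/2) = 5.2994 m^3/s
Step 2 — delivered flow: Q_field = 5.2994*(1 - 18/100) = 4.3455 m^3/s
Step 3 — volume delivered: V = 4.3455 * 12*3600 = 187730 m^3
Step 4 — area served: A = V / (depth/1000) = 187730 / 0.108 = 1740000 m^2
Therefore the field area that can be irrigated = 1740000 m^2.


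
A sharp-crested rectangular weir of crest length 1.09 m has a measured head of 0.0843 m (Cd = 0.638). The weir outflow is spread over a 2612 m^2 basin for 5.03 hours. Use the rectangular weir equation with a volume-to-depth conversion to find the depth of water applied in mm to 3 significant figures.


Approach: apply the rectangular weir equation with a volume-to-depth conversion, Q = (2/3)*Cd*L*sqrt(2g)*H^1.5; d = Q*t/A * 1000.
Step 1 — weir discharge:
  Q = (2/3)*0.638*1.09*sqrt(2*9.81)*0.0843^1.5 = 0.050263 m^3/s
Step 2 — volume: V = 0.050263 * 5.03*3600 = 910.16 m^3
Step 3 — depth: d = V/A * 1000 = 910.16/2612 * 1000 = 348 mm
Therefore the depth of water applied = 348 mm.


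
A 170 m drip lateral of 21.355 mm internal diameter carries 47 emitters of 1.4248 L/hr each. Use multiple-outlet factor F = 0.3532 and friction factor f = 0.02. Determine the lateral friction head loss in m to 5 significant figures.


Approach: apply Darcy-Weisbach with the multiple-outlet F-factor, Q = n*q/(3600*1000) m^3/s; v = Q/A; hf = F*f*(L/D)*(v^2/(2g)).
Q = 47*1.4248/(3600*1000) = 1.860156e-05 m^3/s
A = pi*(21.355e-3/2)^2 = 3.581699e-04 m^2, so v = Q/A = 0.05193501 m/s
hf = 0.3532*0.02*(170/0.021355)*(0.05193501^2/(2*9.81)) = 0.0077307 m
Therefore the lateral friction head loss = 0.0077307 m.


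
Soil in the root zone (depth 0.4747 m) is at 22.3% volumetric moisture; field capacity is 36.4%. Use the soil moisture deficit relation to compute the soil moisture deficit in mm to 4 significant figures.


Approach: apply the soil moisture deficit relation, SMD = (FC - theta)/100 * depth * 1000.
SMD = (36.4 - 22.3)/100 * 0.4747 * 1000 = 66.93 mm
Therefore the soil moisture deficit = 66.93 mm.


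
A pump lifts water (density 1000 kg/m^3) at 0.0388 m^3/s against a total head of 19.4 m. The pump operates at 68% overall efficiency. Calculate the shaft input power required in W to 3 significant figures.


Approach: apply hydraulic power then efficiency conversion, P = rho*g*Q*H; P_in = P/eta.
Step 1 — hydraulic power (P = rho*g*Q*H):
  P = 1000 * 9.81 * 0.0388 * 19.4 = 7384.2 W
Step 2 — input power: P_in = P/eta = 7384.2 / 0.68 = 10900 W
Therefore the shaft input power required = 10900 W.


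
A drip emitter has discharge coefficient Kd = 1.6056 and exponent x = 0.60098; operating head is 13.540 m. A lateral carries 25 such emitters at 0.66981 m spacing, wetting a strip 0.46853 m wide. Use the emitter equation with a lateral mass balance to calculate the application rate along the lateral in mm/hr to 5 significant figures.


Approach: apply the emitter equation with a lateral mass balance, q = Kd*h^x; Q = n*q; rate = Q/(n*spacing*width).
Step 1 — single emitter flow (q = Kd*h^x):
  q = 1.6056 * 13.540^0.60098 = 7.686304 L/hr
Step 2 — total lateral flow: Q = 25 * 7.686304 = 192.1576 L/hr
Step 3 — wetted area: A = 25 * 0.66981 * 0.46853 = 7.845652 m^2
Step 4 — application rate: Q/A = 192.1576/7.845652 = 24.492 mm/hr
Therefore the application rate along the lateral = 24.492 mm/hr.


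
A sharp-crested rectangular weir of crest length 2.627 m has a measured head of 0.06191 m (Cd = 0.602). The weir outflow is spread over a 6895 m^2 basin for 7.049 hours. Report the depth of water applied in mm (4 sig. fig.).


Approach: apply the rectangular weir equation with a volume-to-depth conversion, Q = (2/3)*Cd*L*sqrt(2g)*H^1.5; d = Q*t/A * 1000.
Step 1 — weir discharge:
  Q = (2/3)*0.602*2.627*sqrt(2*9.81)*0.06191^1.5 = 0.0719376 m^3/s
Step 2 — volume: V = 0.0719376 * 7.049*3600 = 1825.52 m^3
Step 3 — depth: d = V/A * 1000 = 1825.52/6895 * 1000 = 264.8 mm
Therefore the depth of water applied = 264.8 mm.


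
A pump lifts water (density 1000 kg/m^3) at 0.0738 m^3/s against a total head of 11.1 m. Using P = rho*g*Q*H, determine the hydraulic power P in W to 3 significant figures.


P = 1000 * 9.81 * 0.0738 * 11.1 = 8040 W
Therefore the hydraulic power P = 8040 W.


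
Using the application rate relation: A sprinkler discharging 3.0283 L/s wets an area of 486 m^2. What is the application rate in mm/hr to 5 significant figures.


Approach: apply the application rate relation, rate = (Q/A)*3600.
rate = (3.0283 / 486) * 3600 = 22.432 mm/hr
Therefore the application rate = 22.432 mm/hr.


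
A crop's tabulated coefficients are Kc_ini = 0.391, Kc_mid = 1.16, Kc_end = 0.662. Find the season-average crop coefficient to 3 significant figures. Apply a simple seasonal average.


Approach: apply a simple seasonal average, Kc_avg = (Kc_ini + Kc_mid + Kc_end)/3.
Kc_avg = (0.391 + 1.16 + 0.662)/3 = 0.738
Therefore the season-average crop coefficient = 0.738.


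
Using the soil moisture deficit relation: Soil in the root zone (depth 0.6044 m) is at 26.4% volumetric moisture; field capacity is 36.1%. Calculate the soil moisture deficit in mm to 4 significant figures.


Approach: apply the soil moisture deficit relation, SMD = (FC - theta)/100 * depth * 1000.
SMD = (36.1 - 26.4)/100 * 0.6044 * 1000 = 58.63 mm
Therefore the soil moisture deficit = 58.63 mm.


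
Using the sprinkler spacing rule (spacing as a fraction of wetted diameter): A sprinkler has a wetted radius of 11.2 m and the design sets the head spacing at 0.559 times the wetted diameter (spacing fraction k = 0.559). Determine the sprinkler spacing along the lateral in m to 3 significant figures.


Approach: apply the sprinkler spacing rule (spacing as a fraction of wetted diameter), S = k*(2*R).
S = 0.559 * (2 * 11.2) = 12.5 m
Therefore the sprinkler spacing along the lateral = 12.5 m.


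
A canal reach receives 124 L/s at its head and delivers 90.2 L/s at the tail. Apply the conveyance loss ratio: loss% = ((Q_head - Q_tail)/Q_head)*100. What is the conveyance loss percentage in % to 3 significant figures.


loss = ((124 - 90.2)/124)*100 = 27.3 %
Therefore the conveyance loss percentage = 27.3 %.


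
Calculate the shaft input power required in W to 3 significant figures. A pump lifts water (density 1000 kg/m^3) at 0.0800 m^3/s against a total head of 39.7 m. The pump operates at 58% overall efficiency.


Approach: apply hydraulic power then efficiency conversion, P = rho*g*Q*H; P_in = P/eta.
Step 1 — hydraulic power (P = rho*g*Q*H):
  P = 1000 * 9.81 * 0.0800 * 39.7 = 31157 W
Step 2 — input power: P_in = P/eta = 31157 / 0.58 = 53700 W
Therefore the shaft input power required = 53700 W.


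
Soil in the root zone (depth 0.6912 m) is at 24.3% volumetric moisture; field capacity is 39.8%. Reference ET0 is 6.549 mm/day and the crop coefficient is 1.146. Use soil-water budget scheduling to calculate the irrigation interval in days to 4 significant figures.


Approach: apply soil-water budget scheduling, SMD = (FC-theta)/100*depth*1000; ETc = ET0*Kc; interval = SMD/ETc.
Step 1 — soil moisture deficit:
  SMD = (39.8 - 24.3)/100 * 0.6912 * 1000 = 107.136 mm
Step 2 — daily crop ET (ETc = ET0*Kc):
  ETc = 6.549 * 1.146 = 7.50515 mm/day
Step 3 — irrigation interval (SMD/ETc):
  interval = 107.136 / 7.50515 = 14.27 days
Therefore the irrigation interval = 14.27 days.


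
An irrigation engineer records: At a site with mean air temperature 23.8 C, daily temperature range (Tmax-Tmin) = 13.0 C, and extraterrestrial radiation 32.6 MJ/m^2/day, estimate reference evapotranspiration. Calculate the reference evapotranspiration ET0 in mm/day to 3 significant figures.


Approach: apply the Hargreaves-Samani method, ET0 = 0.0023*(Tmean+17.8)*sqrt(Tmax-Tmin)*0.408*Ra.
ET0 = 0.0023*(23.8+17.8)*sqrt(13.0)*0.408*32.6 = 4.59 mm/day
Therefore the reference evapotranspiration ET0 = 4.59 mm/day.


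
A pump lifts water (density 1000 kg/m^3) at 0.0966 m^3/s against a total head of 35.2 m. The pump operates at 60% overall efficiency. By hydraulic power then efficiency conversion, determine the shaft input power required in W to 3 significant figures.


Approach: apply hydraulic power then efficiency conversion, P = rho*g*Q*H; P_in = P/eta.
Step 1 — hydraulic power (P = rho*g*Q*H):
  P = 1000 * 9.81 * 0.0966 * 35.2 = 33357 W
Step 2 — input power: P_in = P/eta = 33357 / 0.6 = 55600 W
Therefore the shaft input power required = 55600 W.


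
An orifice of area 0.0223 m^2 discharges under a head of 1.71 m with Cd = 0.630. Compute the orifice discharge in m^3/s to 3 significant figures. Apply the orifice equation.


Approach: apply the orifice equation, Q = Cd*A*sqrt(2*g*h).
Q = 0.630 * 0.0223 * sqrt(2*9.81*1.71) = 0.0814 m^3/s
Therefore the orifice discharge = 0.0814 m^3/s.


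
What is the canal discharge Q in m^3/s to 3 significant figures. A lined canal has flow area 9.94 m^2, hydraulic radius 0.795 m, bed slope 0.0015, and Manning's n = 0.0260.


Approach: apply Manning's equation, Q = (1/n)*A*R^(2/3)*S^(1/2).
Q = (1/0.0260) * 9.94 * 0.795^(2/3) * 0.0015^(1/2) = 12.7 m^3/s
Therefore the canal discharge Q = 12.7 m^3/s.


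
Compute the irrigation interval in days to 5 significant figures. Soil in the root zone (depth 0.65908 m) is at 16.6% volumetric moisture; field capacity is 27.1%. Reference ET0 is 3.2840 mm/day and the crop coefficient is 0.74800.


Approach: apply soil-water budget scheduling, SMD = (FC-theta)/100*depth*1000; ETc = ET0*Kc; interval = SMD/ETc.
Step 1 — soil moisture deficit:
  SMD = (27.1 - 16.6)/100 * 0.65908 * 1000 = 69.20340 mm
Step 2 — daily crop ET (ETc = ET0*Kc):
  ETc = 3.2840 * 0.74800 = 2.456432 mm/day
Step 3 — irrigation interval (SMD/ETc):
  interval = 69.20340 / 2.456432 = 28.172 days
Therefore the irrigation interval = 28.172 days.


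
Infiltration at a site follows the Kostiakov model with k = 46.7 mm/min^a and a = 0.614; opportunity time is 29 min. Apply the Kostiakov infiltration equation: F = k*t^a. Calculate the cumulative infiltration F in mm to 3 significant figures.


F = 46.7 * 29^0.614 = 369 mm
Therefore the cumulative infiltration F = 369 mm.


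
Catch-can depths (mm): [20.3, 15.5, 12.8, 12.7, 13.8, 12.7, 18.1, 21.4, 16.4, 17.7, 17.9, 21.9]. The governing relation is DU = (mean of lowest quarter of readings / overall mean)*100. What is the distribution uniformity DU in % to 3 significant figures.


sorted lowest 3 of 12: [12.7, 12.7, 12.8] -> mean = 12.733 mm
overall mean = 16.767 mm
DU = (12.733/16.767)*100 = 75.9 %
Therefore the distribution uniformity DU = 75.9 %.


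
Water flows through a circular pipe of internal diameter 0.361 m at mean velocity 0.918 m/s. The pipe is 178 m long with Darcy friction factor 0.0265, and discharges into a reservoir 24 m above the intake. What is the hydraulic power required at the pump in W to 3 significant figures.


Approach: apply continuity + Darcy-Weisbach + hydraulic power, Q = A*v; hf = f*(L/D)*(v^2/(2g)); H = static + hf; P = rho*g*Q*H.
Step 1 — flow rate (continuity, Q = A*v):
  A = pi*(0.361/2)^2 = 0.10235 m^2
  Q = 0.10235 * 0.918 = 0.093961 m^3/s
Step 2 — friction head loss (Darcy-Weisbach):
  hf = 0.0265 * (178/0.361) * (0.918^2 / (2*9.81))
  hf = 0.56124 m
Step 3 — total head: H = 24 + 0.56124 = 24.561 m
Step 4 — hydraulic power (P = rho*g*Q*H):
  P = 1000 * 9.81 * 0.093961 * 24.561 = 22600 W
Therefore the hydraulic power required at the pump = 22600 W.


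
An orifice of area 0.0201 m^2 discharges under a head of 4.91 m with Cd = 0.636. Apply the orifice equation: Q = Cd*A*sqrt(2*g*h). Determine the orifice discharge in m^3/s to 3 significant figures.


Q = 0.636 * 0.0201 * sqrt(2*9.81*4.91) = 0.125 m^3/s
Therefore the orifice discharge = 0.125 m^3/s.


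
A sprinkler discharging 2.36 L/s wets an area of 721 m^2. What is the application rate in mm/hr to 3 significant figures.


Approach: apply the application rate relation, rate = (Q/A)*3600.
rate = (2.36 / 721) * 3600 = 11.8 mm/hr
Therefore the application rate = 11.8 mm/hr.


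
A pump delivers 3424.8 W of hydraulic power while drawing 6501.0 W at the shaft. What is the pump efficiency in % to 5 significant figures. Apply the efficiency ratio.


Approach: apply the efficiency ratio, eta = (P_out/P_in)*100.
eta = (3424.8 / 6501.0) * 100 = 52.681 %
Therefore the pump efficiency = 52.681 %.


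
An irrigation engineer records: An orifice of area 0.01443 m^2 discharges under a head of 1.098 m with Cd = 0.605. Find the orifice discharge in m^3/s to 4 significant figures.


Approach: apply the orifice equation, Q = Cd*A*sqrt(2*g*h).
Q = 0.605 * 0.01443 * sqrt(2*9.81*1.098) = 0.04052 m^3/s
Therefore the orifice discharge = 0.04052 m^3/s.


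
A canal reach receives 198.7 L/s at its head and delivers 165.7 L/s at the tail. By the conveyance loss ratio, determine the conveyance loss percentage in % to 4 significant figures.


Approach: apply the conveyance loss ratio, loss% = ((Q_head - Q_tail)/Q_head)*100.
loss = ((198.7 - 165.7)/198.7)*100 = 16.61 %
Therefore the conveyance loss percentage = 16.61 %.


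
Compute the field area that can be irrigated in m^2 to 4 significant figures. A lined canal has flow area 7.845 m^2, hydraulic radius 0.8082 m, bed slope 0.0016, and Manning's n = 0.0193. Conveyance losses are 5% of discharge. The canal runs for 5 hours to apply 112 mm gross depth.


Approach: apply Manning's equation with a conveyance and depth budget, Q = (1/n)*A*R^(2/3)*S^(1/2); Q_field = Q*(1-loss); Area = Q_field*t/(d/1000).
Step 1 — canal discharge (Manning's equation):
  Q = (1/0.0193) * 7.845 * 0.8082^(2/3) * 0.0016^(1/2) = 14.1072 m^3/s
Step 2 — delivered flow: Q_field = 14.1072*(1 - 5/100) = 13.4019 m^3/s
Step 3 — volume delivered: V = 13.4019 * 5*3600 = 241234 m^3
Step 4 — area served: A = V / (depth/1000) = 241234 / 0.112 = 2154000 m^2
Therefore the field area that can be irrigated = 2154000 m^2.


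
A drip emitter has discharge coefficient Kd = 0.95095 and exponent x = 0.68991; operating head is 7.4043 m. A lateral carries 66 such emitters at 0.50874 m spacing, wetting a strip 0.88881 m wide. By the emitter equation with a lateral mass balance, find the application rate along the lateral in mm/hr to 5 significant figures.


Approach: apply the emitter equation with a lateral mass balance, q = Kd*h^x; Q = n*q; rate = Q/(n*spacing*width).
Step 1 — single emitter flow (q = Kd*h^x):
  q = 0.95095 * 7.4043^0.68991 = 3.784630 L/hr
Step 2 — total lateral flow: Q = 66 * 3.784630 = 249.7856 L/hr
Step 3 — wetted area: A = 66 * 0.50874 * 0.88881 = 29.84343 m^2
Step 4 — application rate: Q/A = 249.7856/29.84343 = 8.3699 mm/hr
Therefore the application rate along the lateral = 8.3699 mm/hr.


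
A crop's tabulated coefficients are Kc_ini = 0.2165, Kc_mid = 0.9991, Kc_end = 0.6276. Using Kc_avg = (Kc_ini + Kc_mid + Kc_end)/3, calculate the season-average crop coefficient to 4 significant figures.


Kc_avg = (0.2165 + 0.9991 + 0.6276)/3 = 0.6144
Therefore the season-average crop coefficient = 0.6144.


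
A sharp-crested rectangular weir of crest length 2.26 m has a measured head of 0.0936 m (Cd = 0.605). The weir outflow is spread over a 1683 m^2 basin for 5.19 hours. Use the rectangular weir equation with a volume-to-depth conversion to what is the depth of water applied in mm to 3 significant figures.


Approach: apply the rectangular weir equation with a volume-to-depth conversion, Q = (2/3)*Cd*L*sqrt(2g)*H^1.5; d = Q*t/A * 1000.
Step 1 — weir discharge:
  Q = (2/3)*0.605*2.26*sqrt(2*9.81)*0.0936^1.5 = 0.11562 m^3/s
Step 2 — volume: V = 0.11562 * 5.19*3600 = 2160.3 m^3
Step 3 — depth: d = V/A * 1000 = 2160.3/1683 * 1000 = 1280 mm
Therefore the depth of water applied = 1280 mm.


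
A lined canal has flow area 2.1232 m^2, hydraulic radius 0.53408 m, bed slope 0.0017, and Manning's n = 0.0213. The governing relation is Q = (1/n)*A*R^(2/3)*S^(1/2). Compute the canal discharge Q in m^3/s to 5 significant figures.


Q = (1/0.0213) * 2.1232 * 0.53408^(2/3) * 0.0017^(1/2) = 2.7055 m^3/s
Therefore the canal discharge Q = 2.7055 m^3/s.


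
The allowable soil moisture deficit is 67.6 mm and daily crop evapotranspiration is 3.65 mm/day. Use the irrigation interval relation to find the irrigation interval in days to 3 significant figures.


Approach: apply the irrigation interval relation, interval = SMD / ETc.
interval = 67.6 / 3.65 = 18.5 days
Therefore the irrigation interval = 18.5 days.


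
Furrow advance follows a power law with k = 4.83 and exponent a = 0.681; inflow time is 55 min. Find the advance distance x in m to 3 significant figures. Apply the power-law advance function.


Approach: apply the power-law advance function, x = k*t^a.
x = 4.83 * 55^0.681 = 74.0 m
Therefore the advance distance x = 74.0 m.


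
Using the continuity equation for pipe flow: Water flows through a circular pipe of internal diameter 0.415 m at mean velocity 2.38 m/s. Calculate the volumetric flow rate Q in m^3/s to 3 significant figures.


Approach: apply the continuity equation for pipe flow, Q = A * v with A = pi*(D/2)^2.
A = pi*(0.415/2)^2 = 0.13527 m^2
Q = 0.13527 * 2.38 = 0.322 m^3/s
Therefore the volumetric flow rate Q = 0.322 m^3/s.


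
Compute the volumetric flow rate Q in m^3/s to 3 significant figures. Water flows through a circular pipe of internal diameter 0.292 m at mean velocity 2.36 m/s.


Approach: apply the continuity equation for pipe flow, Q = A * v with A = pi*(D/2)^2.
A = pi*(0.292/2)^2 = 0.066966 m^2
Q = 0.066966 * 2.36 = 0.158 m^3/s
Therefore the volumetric flow rate Q = 0.158 m^3/s.


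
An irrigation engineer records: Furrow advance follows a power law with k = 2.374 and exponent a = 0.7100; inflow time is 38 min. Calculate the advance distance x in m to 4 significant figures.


Approach: apply the power-law advance function, x = k*t^a.
x = 2.374 * 38^0.7100 = 31.41 m
Therefore the advance distance x = 31.41 m.


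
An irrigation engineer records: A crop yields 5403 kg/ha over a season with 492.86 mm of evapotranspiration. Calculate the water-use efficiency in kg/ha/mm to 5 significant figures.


Approach: apply the water-use efficiency ratio, WUE = yield/ET.
WUE = 5403 / 492.86 = 10.963 kg/ha/mm
Therefore the water-use efficiency = 10.963 kg/ha/mm.


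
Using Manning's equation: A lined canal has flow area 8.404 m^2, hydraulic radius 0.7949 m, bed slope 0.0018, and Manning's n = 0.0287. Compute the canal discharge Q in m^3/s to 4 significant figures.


Approach: apply Manning's equation, Q = (1/n)*A*R^(2/3)*S^(1/2).
Q = (1/0.0287) * 8.404 * 0.7949^(2/3) * 0.0018^(1/2) = 10.66 m^3/s
Therefore the canal discharge Q = 10.66 m^3/s.


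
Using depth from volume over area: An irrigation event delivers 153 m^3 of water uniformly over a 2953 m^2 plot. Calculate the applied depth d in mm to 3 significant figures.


Approach: apply depth from volume over area, d = (V/A)*1000.
d = (153 / 2953) * 1000 = 51.8 mm
Therefore the applied depth d = 51.8 mm.


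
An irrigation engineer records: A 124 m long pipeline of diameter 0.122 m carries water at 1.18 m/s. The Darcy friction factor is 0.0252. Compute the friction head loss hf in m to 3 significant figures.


Approach: apply the Darcy-Weisbach equation, hf = f*(L/D)*(v^2/(2g)).
hf = 0.0252 * (124/0.122) * (1.18^2 / (2*9.81))
hf = 1.82 m
Therefore the friction head loss hf = 1.82 m.


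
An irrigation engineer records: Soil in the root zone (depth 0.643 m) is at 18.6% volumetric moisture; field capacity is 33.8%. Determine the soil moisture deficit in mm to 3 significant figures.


Approach: apply the soil moisture deficit relation, SMD = (FC - theta)/100 * depth * 1000.
SMD = (33.8 - 18.6)/100 * 0.643 * 1000 = 97.7 mm
Therefore the soil moisture deficit = 97.7 mm.


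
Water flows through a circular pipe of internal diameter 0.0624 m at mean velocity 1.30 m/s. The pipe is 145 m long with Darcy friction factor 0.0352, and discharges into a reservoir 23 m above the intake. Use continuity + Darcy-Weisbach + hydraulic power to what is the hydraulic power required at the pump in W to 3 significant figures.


Approach: apply continuity + Darcy-Weisbach + hydraulic power, Q = A*v; hf = f*(L/D)*(v^2/(2g)); H = static + hf; P = rho*g*Q*H.
Step 1 — flow rate (continuity, Q = A*v):
  A = pi*(0.0624/2)^2 = 0.0030582 m^2
  Q = 0.0030582 * 1.30 = 0.0039756 m^3/s
Step 2 — friction head loss (Darcy-Weisbach):
  hf = 0.0352 * (145/0.0624) * (1.30^2 / (2*9.81))
  hf = 7.0455 m
Step 3 — total head: H = 23 + 7.0455 = 30.046 m
Step 4 — hydraulic power (P = rho*g*Q*H):
  P = 1000 * 9.81 * 0.0039756 * 30.046 = 1170 W
Therefore the hydraulic power required at the pump = 1170 W.
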